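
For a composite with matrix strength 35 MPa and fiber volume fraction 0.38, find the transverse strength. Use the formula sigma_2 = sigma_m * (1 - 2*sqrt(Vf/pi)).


factor = 1 - 2*sqrt(0.38/pi) = 0.3044
sigma_2 = 35 * 0.3044 = 10.65 MPa

10.65 MPa


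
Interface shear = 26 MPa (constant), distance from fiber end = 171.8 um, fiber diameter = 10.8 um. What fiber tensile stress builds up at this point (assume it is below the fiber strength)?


Force balance: sigma_f * (pi*d^2/4) = tau * (pi*d) * x  ->  sigma_f = 4 * tau * x / d
sigma_f = 4 * 26 * 171.8 / 10.8 = 1654.4 MPa

1654.4 MPa


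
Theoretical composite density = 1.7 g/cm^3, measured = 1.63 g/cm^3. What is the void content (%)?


Void% = (rho_theo - rho_actual)/rho_theo * 100 = (1.7 - 1.63)/1.7 * 100 = 4.12%

4.12%


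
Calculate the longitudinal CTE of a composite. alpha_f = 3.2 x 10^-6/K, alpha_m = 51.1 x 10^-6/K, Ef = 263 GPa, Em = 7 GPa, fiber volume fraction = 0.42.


E1 = Ef*Vf + Em*(1-Vf) = 114.52
alpha_1 = (alpha_f*Ef*Vf + alpha_m*Em*(1-Vf))/E1 = 4.9 x 10^-6/K

4.9 x 10^-6/K


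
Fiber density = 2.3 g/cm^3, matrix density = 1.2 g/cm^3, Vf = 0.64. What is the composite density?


rho_c = rho_f*Vf + rho_m*(1-Vf) = 2.3*0.64 + 1.2*0.36 = 1.904 g/cm^3

1.904 g/cm^3


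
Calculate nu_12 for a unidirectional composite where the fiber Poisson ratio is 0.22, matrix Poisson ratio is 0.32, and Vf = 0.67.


nu_12 = nu_f*Vf + nu_m*(1-Vf) = 0.22*0.67 + 0.32*0.33 = 0.253

0.253


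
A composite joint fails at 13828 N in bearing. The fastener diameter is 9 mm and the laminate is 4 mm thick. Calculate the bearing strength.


sigma_br = F/(d*h) = 13828/(9*4) = 384.1 MPa

384.1 MPa


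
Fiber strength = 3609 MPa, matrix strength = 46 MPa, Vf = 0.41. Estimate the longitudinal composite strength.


sigma_1 = sigma_f*Vf + sigma_m*(1-Vf) = 3609*0.41 + 46*0.59 = 1506.8 MPa

1506.8 MPa


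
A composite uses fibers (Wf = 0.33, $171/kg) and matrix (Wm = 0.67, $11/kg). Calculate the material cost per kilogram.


Cost = cost_f*Wf + cost_m*Wm = 171*0.33 + 11*0.67 = $63.8/kg

$63.8/kg


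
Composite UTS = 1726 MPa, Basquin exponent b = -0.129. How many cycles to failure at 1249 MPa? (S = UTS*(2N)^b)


N = 0.5 * (S/UTS)^(1/b) = 0.5 * (1249/1726)^(1/-0.129) = 6.1369 cycles

6.1369 cycles


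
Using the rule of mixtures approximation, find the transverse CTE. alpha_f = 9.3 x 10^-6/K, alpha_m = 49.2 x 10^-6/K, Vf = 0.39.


alpha_2 = alpha_f*Vf + alpha_m*(1-Vf) = 9.3*0.39 + 49.2*0.61 = 33.6 x 10^-6/K

33.6 x 10^-6/K


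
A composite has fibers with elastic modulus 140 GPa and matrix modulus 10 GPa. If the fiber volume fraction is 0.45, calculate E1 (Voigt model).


E1 = Ef*Vf + Em*(1-Vf) = 140*0.45 + 10*0.55 = 68.5 GPa

68.5 GPa


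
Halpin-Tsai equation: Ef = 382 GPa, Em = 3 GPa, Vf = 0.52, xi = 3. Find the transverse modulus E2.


eta = (Ef/Em - 1)/(Ef/Em + xi) = (127.3333 - 1)/(127.3333 + 3) = 0.9693
E2 = Em*(1+xi*eta*Vf)/(1-eta*Vf) = 15.2 GPa

15.2 GPa


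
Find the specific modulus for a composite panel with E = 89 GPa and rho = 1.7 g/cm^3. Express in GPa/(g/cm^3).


Specific stiffness = E/rho = 89/1.7 = 52.4 GPa/(g/cm^3)

52.4 GPa/(g/cm^3)


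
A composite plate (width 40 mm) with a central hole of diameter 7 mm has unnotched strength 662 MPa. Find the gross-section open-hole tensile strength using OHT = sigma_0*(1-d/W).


OHT = sigma_0*(1-d/W) = 662*(1-7/40) = 546.2 MPa

546.2 MPa


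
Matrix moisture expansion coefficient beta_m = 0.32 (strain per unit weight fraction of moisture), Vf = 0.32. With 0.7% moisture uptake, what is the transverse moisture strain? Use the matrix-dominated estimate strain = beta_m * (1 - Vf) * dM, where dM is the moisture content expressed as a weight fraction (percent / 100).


dM = 0.7/100 = 0.007
strain = beta_m * (1-Vf) * dM = 0.32 * 0.68 * 0.007 = 0.0015232

0.0015232


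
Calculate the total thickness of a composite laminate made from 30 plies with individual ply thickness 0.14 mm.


h = n * t_ply = 30 * 0.14 = 4.2 mm

4.2 mm


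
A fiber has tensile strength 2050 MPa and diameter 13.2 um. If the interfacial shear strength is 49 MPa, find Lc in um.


Lc = sigma_f * d / (2 * tau_i) = 2050 * 13.2 / (2 * 49) = 276.1 um

276.1 um


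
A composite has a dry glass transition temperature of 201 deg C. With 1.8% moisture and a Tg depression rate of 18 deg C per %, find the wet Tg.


Tg_wet = Tg_dry - k*moisture = 201 - 18*1.8 = 168.6 deg C

168.6 deg C


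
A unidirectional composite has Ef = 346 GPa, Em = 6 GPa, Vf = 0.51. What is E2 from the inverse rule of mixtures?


1/E2 = Vf/Ef + (1-Vf)/Em = 0.51/346 + 0.49/6
E2 = 12.03 GPa

12.03 GPa


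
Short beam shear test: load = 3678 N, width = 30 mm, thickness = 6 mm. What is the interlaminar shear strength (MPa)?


ILSS = 3F/(4bh) = 3*3678/(4*30*6) = 15.33 MPa

15.33 MPa


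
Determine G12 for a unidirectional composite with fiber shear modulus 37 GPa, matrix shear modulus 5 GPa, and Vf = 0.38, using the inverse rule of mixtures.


1/G12 = Vf/Gf + (1-Vf)/Gm = 0.38/37 + 0.62/5
G12 = 7.45 GPa

7.45 GPa


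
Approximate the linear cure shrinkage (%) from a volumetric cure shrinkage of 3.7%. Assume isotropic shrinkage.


Linear shrinkage ≈ vol_shrink/3 = 3.7/3 = 1.233%

1.233%


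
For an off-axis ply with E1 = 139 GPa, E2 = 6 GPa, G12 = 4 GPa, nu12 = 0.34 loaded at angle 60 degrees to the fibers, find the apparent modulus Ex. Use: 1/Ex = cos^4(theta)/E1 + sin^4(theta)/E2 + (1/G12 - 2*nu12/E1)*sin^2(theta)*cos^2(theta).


cos^4(60) = 0.0625, sin^4(60) = 0.5625, sin^2(60)*cos^2(60) = 0.1875
1/G12 - 2*nu12/E1 = 1/4 - 2*0.34/139 = 0.245108 GPa^-1
1/Ex = 0.0625/139 + 0.5625/6 + 0.245108*0.1875 = 0.1401574 GPa^-1
Ex = 7.13 GPa

7.13 GPa


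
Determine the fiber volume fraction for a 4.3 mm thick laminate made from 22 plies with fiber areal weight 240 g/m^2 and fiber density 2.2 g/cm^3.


Vf = n * FAW / (rho_f * h * 1000) = 22 * 240 / (2.2 * 4.3 * 1000) = 0.5581

0.5581


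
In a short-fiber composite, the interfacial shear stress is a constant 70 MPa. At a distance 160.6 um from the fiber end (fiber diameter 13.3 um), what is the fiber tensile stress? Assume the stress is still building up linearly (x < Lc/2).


Force balance: sigma_f * (pi*d^2/4) = tau * (pi*d) * x  ->  sigma_f = 4 * tau * x / d
sigma_f = 4 * 70 * 160.6 / 13.3 = 3381.1 MPa

3381.1 MPa


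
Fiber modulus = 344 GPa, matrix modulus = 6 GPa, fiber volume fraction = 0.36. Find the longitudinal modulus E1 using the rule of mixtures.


E1 = Ef*Vf + Em*(1-Vf) = 344*0.36 + 6*0.64 = 127.68 GPa

127.68 GPa


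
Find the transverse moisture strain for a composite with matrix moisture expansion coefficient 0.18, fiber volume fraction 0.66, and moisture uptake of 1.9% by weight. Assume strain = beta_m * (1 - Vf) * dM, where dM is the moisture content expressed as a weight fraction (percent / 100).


dM = 1.9/100 = 0.019
strain = beta_m * (1-Vf) * dM = 0.18 * 0.34 * 0.019 = 0.0011628

0.0011628


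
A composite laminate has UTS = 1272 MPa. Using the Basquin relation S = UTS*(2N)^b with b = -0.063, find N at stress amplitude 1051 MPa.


N = 0.5 * (S/UTS)^(1/b) = 0.5 * (1051/1272)^(1/-0.063) = 10.3418 cycles

10.3418 cycles


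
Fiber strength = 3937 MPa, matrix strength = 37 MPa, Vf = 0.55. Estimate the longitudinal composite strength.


sigma_1 = sigma_f*Vf + sigma_m*(1-Vf) = 3937*0.55 + 37*0.45 = 2182.0 MPa

2182.0 MPa


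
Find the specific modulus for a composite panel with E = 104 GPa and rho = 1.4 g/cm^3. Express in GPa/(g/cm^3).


Specific stiffness = E/rho = 104/1.4 = 74.3 GPa/(g/cm^3)

74.3 GPa/(g/cm^3)


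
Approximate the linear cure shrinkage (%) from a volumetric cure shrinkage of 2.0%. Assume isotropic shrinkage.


Linear shrinkage ≈ vol_shrink/3 = 2.0/3 = 0.667%

0.667%


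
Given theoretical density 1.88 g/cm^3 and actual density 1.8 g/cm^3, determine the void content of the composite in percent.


Void% = (rho_theo - rho_actual)/rho_theo * 100 = (1.88 - 1.8)/1.88 * 100 = 4.26%

4.26%


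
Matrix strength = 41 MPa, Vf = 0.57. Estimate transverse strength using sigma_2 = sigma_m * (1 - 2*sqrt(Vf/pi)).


factor = 1 - 2*sqrt(0.57/pi) = 0.1481
sigma_2 = 41 * 0.1481 = 6.07 MPa

6.07 MPa


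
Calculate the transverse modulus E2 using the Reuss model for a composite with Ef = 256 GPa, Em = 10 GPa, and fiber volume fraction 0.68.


1/E2 = Vf/Ef + (1-Vf)/Em = 0.68/256 + 0.32/10
E2 = 28.85 GPa

28.85 GPa


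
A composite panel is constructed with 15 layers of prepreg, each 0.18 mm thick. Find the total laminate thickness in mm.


h = n * t_ply = 15 * 0.18 = 2.7 mm

2.7 mm


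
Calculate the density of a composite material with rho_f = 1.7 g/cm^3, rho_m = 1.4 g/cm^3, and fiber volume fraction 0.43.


rho_c = rho_f*Vf + rho_m*(1-Vf) = 1.7*0.43 + 1.4*0.57 = 1.529 g/cm^3

1.529 g/cm^3


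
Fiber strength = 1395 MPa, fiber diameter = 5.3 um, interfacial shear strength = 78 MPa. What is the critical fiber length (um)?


Lc = sigma_f * d / (2 * tau_i) = 1395 * 5.3 / (2 * 78) = 47.4 um

47.4 um


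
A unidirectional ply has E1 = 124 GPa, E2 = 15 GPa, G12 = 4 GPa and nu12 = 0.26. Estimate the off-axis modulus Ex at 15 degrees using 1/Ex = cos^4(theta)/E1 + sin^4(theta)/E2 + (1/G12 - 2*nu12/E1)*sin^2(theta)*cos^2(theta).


cos^4(15) = 0.870513, sin^4(15) = 0.004487, sin^2(15)*cos^2(15) = 0.0625
1/G12 - 2*nu12/E1 = 1/4 - 2*0.26/124 = 0.245806 GPa^-1
1/Ex = 0.870513/124 + 0.004487/15 + 0.245806*0.0625 = 0.0226823 GPa^-1
Ex = 44.09 GPa

44.09 GPa


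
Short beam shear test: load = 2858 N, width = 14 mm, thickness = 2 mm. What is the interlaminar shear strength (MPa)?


ILSS = 3F/(4bh) = 3*2858/(4*14*2) = 76.55 MPa

76.55 MPa


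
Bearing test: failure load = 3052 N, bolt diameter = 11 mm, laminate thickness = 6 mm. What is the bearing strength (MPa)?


sigma_br = F/(d*h) = 3052/(11*6) = 46.2 MPa

46.2 MPa


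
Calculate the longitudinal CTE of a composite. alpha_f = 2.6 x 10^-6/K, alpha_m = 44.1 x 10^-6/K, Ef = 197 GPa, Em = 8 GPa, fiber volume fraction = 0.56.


E1 = Ef*Vf + Em*(1-Vf) = 113.84
alpha_1 = (alpha_f*Ef*Vf + alpha_m*Em*(1-Vf))/E1 = 3.88 x 10^-6/K

3.88 x 10^-6/K


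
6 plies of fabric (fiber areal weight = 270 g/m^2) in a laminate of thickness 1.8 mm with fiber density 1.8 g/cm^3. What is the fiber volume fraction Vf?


Vf = n * FAW / (rho_f * h * 1000) = 6 * 270 / (1.8 * 1.8 * 1000) = 0.5

0.5


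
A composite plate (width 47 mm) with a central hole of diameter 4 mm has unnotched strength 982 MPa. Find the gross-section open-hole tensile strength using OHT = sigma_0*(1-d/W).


OHT = sigma_0*(1-d/W) = 982*(1-4/47) = 898.4 MPa

898.4 MPa


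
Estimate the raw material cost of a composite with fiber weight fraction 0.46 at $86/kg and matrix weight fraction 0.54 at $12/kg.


Cost = cost_f*Wf + cost_m*Wm = 86*0.46 + 12*0.54 = $46.04/kg

$46.04/kg


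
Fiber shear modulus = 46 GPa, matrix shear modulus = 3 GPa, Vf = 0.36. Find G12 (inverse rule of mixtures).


1/G12 = Vf/Gf + (1-Vf)/Gm = 0.36/46 + 0.64/3
G12 = 4.52 GPa

4.52 GPa


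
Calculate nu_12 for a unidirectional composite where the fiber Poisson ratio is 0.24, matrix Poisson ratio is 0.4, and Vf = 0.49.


nu_12 = nu_f*Vf + nu_m*(1-Vf) = 0.24*0.49 + 0.4*0.51 = 0.3216

0.3216


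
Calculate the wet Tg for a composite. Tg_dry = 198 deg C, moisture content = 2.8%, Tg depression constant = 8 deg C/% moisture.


Tg_wet = Tg_dry - k*moisture = 198 - 8*2.8 = 175.6 deg C

175.6 deg C


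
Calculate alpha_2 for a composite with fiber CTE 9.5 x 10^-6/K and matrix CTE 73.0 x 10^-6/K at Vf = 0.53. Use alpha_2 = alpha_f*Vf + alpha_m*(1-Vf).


alpha_2 = alpha_f*Vf + alpha_m*(1-Vf) = 9.5*0.53 + 73.0*0.47 = 39.3 x 10^-6/K

39.3 x 10^-6/K


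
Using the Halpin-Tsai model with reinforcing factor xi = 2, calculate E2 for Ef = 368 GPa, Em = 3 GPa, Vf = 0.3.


eta = (Ef/Em - 1)/(Ef/Em + xi) = (122.6667 - 1)/(122.6667 + 2) = 0.9759
E2 = Em*(1+xi*eta*Vf)/(1-eta*Vf) = 6.73 GPa

6.73 GPa


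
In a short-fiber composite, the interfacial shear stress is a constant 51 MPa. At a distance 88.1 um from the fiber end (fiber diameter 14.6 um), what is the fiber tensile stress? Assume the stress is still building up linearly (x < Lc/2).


Force balance: sigma_f * (pi*d^2/4) = tau * (pi*d) * x  ->  sigma_f = 4 * tau * x / d
sigma_f = 4 * 51 * 88.1 / 14.6 = 1231.0 MPa

1231.0 MPa


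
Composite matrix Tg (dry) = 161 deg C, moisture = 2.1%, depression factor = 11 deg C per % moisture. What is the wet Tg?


Tg_wet = Tg_dry - k*moisture = 161 - 11*2.1 = 137.9 deg C

137.9 deg C


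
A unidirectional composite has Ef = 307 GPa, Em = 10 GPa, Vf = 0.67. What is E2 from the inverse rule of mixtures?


1/E2 = Vf/Ef + (1-Vf)/Em = 0.67/307 + 0.33/10
E2 = 28.42 GPa

28.42 GPa


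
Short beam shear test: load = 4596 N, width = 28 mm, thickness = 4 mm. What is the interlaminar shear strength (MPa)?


ILSS = 3F/(4bh) = 3*4596/(4*28*4) = 30.78 MPa

30.78 MPa


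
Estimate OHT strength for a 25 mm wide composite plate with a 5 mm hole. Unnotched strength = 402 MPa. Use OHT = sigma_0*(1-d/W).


OHT = sigma_0*(1-d/W) = 402*(1-5/25) = 321.6 MPa

321.6 MPa


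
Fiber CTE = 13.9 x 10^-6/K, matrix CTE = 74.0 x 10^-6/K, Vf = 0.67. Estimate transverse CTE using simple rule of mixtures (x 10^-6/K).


alpha_2 = alpha_f*Vf + alpha_m*(1-Vf) = 13.9*0.67 + 74.0*0.33 = 33.7 x 10^-6/K

33.7 x 10^-6/K


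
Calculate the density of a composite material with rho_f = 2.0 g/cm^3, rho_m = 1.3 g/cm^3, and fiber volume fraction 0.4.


rho_c = rho_f*Vf + rho_m*(1-Vf) = 2.0*0.4 + 1.3*0.6 = 1.58 g/cm^3

1.58 g/cm^3


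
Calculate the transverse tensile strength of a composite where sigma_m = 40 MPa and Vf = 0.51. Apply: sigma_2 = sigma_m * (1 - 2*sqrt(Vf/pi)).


factor = 1 - 2*sqrt(0.51/pi) = 0.1942
sigma_2 = 40 * 0.1942 = 7.77 MPa

7.77 MPa


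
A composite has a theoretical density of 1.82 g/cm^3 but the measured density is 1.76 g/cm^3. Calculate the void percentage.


Void% = (rho_theo - rho_actual)/rho_theo * 100 = (1.82 - 1.76)/1.82 * 100 = 3.3%

3.3%


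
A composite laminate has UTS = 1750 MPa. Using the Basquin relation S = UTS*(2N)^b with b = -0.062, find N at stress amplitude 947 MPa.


N = 0.5 * (S/UTS)^(1/b) = 0.5 * (947/1750)^(1/-0.062) = 10008.9952 cycles

10008.9952 cycles


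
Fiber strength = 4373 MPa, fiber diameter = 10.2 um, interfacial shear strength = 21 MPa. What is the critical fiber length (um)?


Lc = sigma_f * d / (2 * tau_i) = 4373 * 10.2 / (2 * 21) = 1062.0 um

1062.0 um


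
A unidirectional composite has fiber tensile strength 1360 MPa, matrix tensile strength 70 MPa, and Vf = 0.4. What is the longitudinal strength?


sigma_1 = sigma_f*Vf + sigma_m*(1-Vf) = 1360*0.4 + 70*0.6 = 586.0 MPa

586.0 MPa


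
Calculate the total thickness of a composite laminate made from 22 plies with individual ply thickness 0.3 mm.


h = n * t_ply = 22 * 0.3 = 6.6 mm

6.6 mm


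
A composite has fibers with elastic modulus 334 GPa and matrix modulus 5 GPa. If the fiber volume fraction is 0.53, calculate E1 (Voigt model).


E1 = Ef*Vf + Em*(1-Vf) = 334*0.53 + 5*0.47 = 179.37 GPa

179.37 GPa


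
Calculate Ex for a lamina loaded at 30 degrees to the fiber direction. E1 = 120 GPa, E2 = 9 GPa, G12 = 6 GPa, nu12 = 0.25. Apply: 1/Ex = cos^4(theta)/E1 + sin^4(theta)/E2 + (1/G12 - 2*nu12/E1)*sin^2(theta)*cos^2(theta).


cos^4(30) = 0.5625, sin^4(30) = 0.0625, sin^2(30)*cos^2(30) = 0.1875
1/G12 - 2*nu12/E1 = 1/6 - 2*0.25/120 = 0.1625 GPa^-1
1/Ex = 0.5625/120 + 0.0625/9 + 0.1625*0.1875 = 0.0421007 GPa^-1
Ex = 23.75 GPa

23.75 GPa


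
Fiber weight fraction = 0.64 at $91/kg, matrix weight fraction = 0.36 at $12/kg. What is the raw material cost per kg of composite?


Cost = cost_f*Wf + cost_m*Wm = 91*0.64 + 12*0.36 = $62.56/kg

$62.56/kg


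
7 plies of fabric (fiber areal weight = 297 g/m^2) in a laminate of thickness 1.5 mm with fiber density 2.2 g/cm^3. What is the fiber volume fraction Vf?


Vf = n * FAW / (rho_f * h * 1000) = 7 * 297 / (2.2 * 1.5 * 1000) = 0.63

0.63


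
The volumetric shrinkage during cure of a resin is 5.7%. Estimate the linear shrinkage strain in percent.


Linear shrinkage ≈ vol_shrink/3 = 5.7/3 = 1.9%

1.9%


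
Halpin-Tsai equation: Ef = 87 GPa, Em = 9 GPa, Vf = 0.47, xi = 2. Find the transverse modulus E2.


eta = (Ef/Em - 1)/(Ef/Em + xi) = (9.6667 - 1)/(9.6667 + 2) = 0.7429
E2 = Em*(1+xi*eta*Vf)/(1-eta*Vf) = 23.48 GPa

23.48 GPa


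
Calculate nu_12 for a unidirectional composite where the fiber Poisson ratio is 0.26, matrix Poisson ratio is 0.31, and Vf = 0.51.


nu_12 = nu_f*Vf + nu_m*(1-Vf) = 0.26*0.51 + 0.31*0.49 = 0.2845

0.2845


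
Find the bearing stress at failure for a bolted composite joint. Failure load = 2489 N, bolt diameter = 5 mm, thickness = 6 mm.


sigma_br = F/(d*h) = 2489/(5*6) = 83.0 MPa

83.0 MPa


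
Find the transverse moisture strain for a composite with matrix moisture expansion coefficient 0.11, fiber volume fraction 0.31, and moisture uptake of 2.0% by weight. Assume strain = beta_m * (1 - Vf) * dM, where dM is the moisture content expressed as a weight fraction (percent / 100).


dM = 2.0/100 = 0.02
strain = beta_m * (1-Vf) * dM = 0.11 * 0.69 * 0.02 = 0.001518

0.001518


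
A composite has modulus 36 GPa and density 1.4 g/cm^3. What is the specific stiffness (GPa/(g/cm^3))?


Specific stiffness = E/rho = 36/1.4 = 25.7 GPa/(g/cm^3)

25.7 GPa/(g/cm^3)


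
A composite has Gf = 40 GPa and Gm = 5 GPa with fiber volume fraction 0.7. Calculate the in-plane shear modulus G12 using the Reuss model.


1/G12 = Vf/Gf + (1-Vf)/Gm = 0.7/40 + 0.3/5
G12 = 12.9 GPa

12.9 GPa


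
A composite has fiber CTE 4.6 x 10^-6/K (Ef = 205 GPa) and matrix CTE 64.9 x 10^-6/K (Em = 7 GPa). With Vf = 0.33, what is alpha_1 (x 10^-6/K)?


E1 = Ef*Vf + Em*(1-Vf) = 72.34
alpha_1 = (alpha_f*Ef*Vf + alpha_m*Em*(1-Vf))/E1 = 8.51 x 10^-6/K

8.51 x 10^-6/K


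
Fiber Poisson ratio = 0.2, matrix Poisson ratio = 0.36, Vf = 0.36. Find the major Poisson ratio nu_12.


nu_12 = nu_f*Vf + nu_m*(1-Vf) = 0.2*0.36 + 0.36*0.64 = 0.3024

0.3024


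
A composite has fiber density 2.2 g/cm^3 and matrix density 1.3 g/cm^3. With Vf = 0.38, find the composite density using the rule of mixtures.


rho_c = rho_f*Vf + rho_m*(1-Vf) = 2.2*0.38 + 1.3*0.62 = 1.642 g/cm^3

1.642 g/cm^3


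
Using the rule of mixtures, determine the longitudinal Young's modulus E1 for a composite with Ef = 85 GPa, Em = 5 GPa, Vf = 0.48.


E1 = Ef*Vf + Em*(1-Vf) = 85*0.48 + 5*0.52 = 43.4 GPa

43.4 GPa


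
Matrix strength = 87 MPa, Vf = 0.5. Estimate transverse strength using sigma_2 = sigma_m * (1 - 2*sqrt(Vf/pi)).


factor = 1 - 2*sqrt(0.5/pi) = 0.2021
sigma_2 = 87 * 0.2021 = 17.58 MPa

17.58 MPa


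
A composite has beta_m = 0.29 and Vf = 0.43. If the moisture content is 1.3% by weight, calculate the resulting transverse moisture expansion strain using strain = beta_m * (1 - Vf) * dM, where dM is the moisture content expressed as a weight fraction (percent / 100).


dM = 1.3/100 = 0.013
strain = beta_m * (1-Vf) * dM = 0.29 * 0.57 * 0.013 = 0.0021489

0.0021489


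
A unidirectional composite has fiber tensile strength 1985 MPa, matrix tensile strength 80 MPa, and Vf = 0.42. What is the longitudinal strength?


sigma_1 = sigma_f*Vf + sigma_m*(1-Vf) = 1985*0.42 + 80*0.58 = 880.1 MPa

880.1 MPa


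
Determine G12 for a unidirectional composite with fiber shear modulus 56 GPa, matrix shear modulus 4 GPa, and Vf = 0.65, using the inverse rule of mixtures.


1/G12 = Vf/Gf + (1-Vf)/Gm = 0.65/56 + 0.35/4
G12 = 10.09 GPa

10.09 GPa


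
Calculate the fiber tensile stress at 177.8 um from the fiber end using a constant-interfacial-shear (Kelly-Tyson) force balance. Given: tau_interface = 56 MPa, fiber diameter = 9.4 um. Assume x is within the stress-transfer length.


Force balance: sigma_f * (pi*d^2/4) = tau * (pi*d) * x  ->  sigma_f = 4 * tau * x / d
sigma_f = 4 * 56 * 177.8 / 9.4 = 4236.9 MPa

4236.9 MPa


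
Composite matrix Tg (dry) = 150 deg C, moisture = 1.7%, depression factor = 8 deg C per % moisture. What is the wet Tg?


Tg_wet = Tg_dry - k*moisture = 150 - 8*1.7 = 136.4 deg C

136.4 deg C


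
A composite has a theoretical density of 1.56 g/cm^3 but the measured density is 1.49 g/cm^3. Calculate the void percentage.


Void% = (rho_theo - rho_actual)/rho_theo * 100 = (1.56 - 1.49)/1.56 * 100 = 4.49%

4.49%


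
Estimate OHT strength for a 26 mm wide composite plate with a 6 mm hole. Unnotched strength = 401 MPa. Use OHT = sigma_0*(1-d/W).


OHT = sigma_0*(1-d/W) = 401*(1-6/26) = 308.5 MPa

308.5 MPa


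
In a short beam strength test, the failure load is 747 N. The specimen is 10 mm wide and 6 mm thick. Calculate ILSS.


ILSS = 3F/(4bh) = 3*747/(4*10*6) = 9.34 MPa

9.34 MPa


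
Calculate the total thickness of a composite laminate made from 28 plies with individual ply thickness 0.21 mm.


h = n * t_ply = 28 * 0.21 = 5.88 mm

5.88 mm


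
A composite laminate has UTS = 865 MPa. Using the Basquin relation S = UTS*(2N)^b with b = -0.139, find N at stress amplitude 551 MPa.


N = 0.5 * (S/UTS)^(1/b) = 0.5 * (551/865)^(1/-0.139) = 12.8253 cycles

12.8253 cycles


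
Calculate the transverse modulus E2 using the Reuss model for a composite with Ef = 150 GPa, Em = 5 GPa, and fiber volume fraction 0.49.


1/E2 = Vf/Ef + (1-Vf)/Em = 0.49/150 + 0.51/5
E2 = 9.5 GPa

9.5 GPa


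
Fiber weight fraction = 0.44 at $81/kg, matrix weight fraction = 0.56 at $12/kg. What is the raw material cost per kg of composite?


Cost = cost_f*Wf + cost_m*Wm = 81*0.44 + 12*0.56 = $42.36/kg

$42.36/kg


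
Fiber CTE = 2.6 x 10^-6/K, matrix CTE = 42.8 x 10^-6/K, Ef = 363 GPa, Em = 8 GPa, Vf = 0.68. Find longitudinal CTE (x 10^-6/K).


E1 = Ef*Vf + Em*(1-Vf) = 249.4
alpha_1 = (alpha_f*Ef*Vf + alpha_m*Em*(1-Vf))/E1 = 3.01 x 10^-6/K

3.01 x 10^-6/K


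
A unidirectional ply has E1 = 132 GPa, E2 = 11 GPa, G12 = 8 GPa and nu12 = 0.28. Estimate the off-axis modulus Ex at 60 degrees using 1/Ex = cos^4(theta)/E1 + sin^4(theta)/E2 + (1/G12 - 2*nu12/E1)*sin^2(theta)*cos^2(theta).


cos^4(60) = 0.0625, sin^4(60) = 0.5625, sin^2(60)*cos^2(60) = 0.1875
1/G12 - 2*nu12/E1 = 1/8 - 2*0.28/132 = 0.120758 GPa^-1
1/Ex = 0.0625/132 + 0.5625/11 + 0.120758*0.1875 = 0.0742519 GPa^-1
Ex = 13.47 GPa

13.47 GPa


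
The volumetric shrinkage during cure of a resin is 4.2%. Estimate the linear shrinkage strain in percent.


Linear shrinkage ≈ vol_shrink/3 = 4.2/3 = 1.4%

1.4%


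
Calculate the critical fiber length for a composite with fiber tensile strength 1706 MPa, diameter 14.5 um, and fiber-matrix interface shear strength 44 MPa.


Lc = sigma_f * d / (2 * tau_i) = 1706 * 14.5 / (2 * 44) = 281.1 um

281.1 um


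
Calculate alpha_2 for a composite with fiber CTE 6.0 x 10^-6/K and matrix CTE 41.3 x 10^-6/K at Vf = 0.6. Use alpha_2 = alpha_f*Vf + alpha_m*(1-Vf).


alpha_2 = alpha_f*Vf + alpha_m*(1-Vf) = 6.0*0.6 + 41.3*0.4 = 20.1 x 10^-6/K

20.1 x 10^-6/K


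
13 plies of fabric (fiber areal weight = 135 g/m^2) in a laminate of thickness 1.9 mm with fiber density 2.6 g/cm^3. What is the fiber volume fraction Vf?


Vf = n * FAW / (rho_f * h * 1000) = 13 * 135 / (2.6 * 1.9 * 1000) = 0.3553

0.3553


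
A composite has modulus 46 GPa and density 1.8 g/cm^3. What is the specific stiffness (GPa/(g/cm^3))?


Specific stiffness = E/rho = 46/1.8 = 25.6 GPa/(g/cm^3)

25.6 GPa/(g/cm^3)


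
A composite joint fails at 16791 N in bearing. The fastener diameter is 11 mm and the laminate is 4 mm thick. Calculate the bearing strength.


sigma_br = F/(d*h) = 16791/(11*4) = 381.6 MPa

381.6 MPa


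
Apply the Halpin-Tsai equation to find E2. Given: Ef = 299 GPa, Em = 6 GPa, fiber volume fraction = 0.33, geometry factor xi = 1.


eta = (Ef/Em - 1)/(Ef/Em + xi) = (49.8333 - 1)/(49.8333 + 1) = 0.9607
E2 = Em*(1+xi*eta*Vf)/(1-eta*Vf) = 11.57 GPa

11.57 GPa


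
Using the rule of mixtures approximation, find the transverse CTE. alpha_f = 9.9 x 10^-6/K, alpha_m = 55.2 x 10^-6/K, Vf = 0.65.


alpha_2 = alpha_f*Vf + alpha_m*(1-Vf) = 9.9*0.65 + 55.2*0.35 = 25.8 x 10^-6/K

25.8 x 10^-6/K


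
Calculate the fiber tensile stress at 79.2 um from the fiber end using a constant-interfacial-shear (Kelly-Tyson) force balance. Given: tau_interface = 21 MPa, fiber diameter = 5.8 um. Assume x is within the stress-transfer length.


Force balance: sigma_f * (pi*d^2/4) = tau * (pi*d) * x  ->  sigma_f = 4 * tau * x / d
sigma_f = 4 * 21 * 79.2 / 5.8 = 1147.0 MPa

1147.0 MPa


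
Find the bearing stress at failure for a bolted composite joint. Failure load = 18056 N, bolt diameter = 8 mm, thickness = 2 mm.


sigma_br = F/(d*h) = 18056/(8*2) = 1128.5 MPa

1128.5 MPa


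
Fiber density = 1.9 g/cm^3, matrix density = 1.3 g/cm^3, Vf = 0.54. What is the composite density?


rho_c = rho_f*Vf + rho_m*(1-Vf) = 1.9*0.54 + 1.3*0.46 = 1.624 g/cm^3

1.624 g/cm^3


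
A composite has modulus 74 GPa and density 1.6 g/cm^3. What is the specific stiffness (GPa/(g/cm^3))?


Specific stiffness = E/rho = 74/1.6 = 46.3 GPa/(g/cm^3)

46.3 GPa/(g/cm^3)


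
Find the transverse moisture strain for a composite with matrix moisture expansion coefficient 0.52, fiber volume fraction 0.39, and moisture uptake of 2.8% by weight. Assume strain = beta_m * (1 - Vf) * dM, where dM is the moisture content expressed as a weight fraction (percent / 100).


dM = 2.8/100 = 0.028
strain = beta_m * (1-Vf) * dM = 0.52 * 0.61 * 0.028 = 0.0088816

0.0088816


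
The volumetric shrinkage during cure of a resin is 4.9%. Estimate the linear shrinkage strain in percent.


Linear shrinkage ≈ vol_shrink/3 = 4.9/3 = 1.633%

1.633%


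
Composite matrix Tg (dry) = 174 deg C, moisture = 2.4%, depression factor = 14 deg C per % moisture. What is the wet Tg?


Tg_wet = Tg_dry - k*moisture = 174 - 14*2.4 = 140.4 deg C

140.4 deg C


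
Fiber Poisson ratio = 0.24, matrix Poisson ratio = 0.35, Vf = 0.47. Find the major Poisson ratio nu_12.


nu_12 = nu_f*Vf + nu_m*(1-Vf) = 0.24*0.47 + 0.35*0.53 = 0.2983

0.2983


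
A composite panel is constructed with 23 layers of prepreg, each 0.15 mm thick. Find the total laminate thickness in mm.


h = n * t_ply = 23 * 0.15 = 3.45 mm

3.45 mm


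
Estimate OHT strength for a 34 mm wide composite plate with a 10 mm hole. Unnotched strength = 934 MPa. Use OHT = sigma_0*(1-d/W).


OHT = sigma_0*(1-d/W) = 934*(1-10/34) = 659.3 MPa

659.3 MPa


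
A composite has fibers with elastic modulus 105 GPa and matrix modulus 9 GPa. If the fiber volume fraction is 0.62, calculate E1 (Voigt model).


E1 = Ef*Vf + Em*(1-Vf) = 105*0.62 + 9*0.38 = 68.52 GPa

68.52 GPa


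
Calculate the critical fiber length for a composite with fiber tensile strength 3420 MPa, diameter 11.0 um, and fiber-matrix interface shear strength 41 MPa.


Lc = sigma_f * d / (2 * tau_i) = 3420 * 11.0 / (2 * 41) = 458.8 um

458.8 um


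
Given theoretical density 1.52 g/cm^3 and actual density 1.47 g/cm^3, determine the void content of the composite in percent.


Void% = (rho_theo - rho_actual)/rho_theo * 100 = (1.52 - 1.47)/1.52 * 100 = 3.29%

3.29%


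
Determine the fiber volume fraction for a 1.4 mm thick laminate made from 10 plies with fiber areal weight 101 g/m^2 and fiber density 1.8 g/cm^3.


Vf = n * FAW / (rho_f * h * 1000) = 10 * 101 / (1.8 * 1.4 * 1000) = 0.4008

0.4008


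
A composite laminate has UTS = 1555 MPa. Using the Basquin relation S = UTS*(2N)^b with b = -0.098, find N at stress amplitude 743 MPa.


N = 0.5 * (S/UTS)^(1/b) = 0.5 * (743/1555)^(1/-0.098) = 937.2237 cycles

937.2237 cycles


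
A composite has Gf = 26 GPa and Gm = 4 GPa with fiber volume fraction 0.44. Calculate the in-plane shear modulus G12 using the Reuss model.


1/G12 = Vf/Gf + (1-Vf)/Gm = 0.44/26 + 0.56/4
G12 = 6.37 GPa

6.37 GPa


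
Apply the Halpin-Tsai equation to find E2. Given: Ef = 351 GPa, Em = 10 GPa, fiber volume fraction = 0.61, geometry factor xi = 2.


eta = (Ef/Em - 1)/(Ef/Em + xi) = (35.1 - 1)/(35.1 + 2) = 0.9191
E2 = Em*(1+xi*eta*Vf)/(1-eta*Vf) = 48.29 GPa

48.29 GPa


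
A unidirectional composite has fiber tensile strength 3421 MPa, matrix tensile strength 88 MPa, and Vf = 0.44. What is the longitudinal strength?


sigma_1 = sigma_f*Vf + sigma_m*(1-Vf) = 3421*0.44 + 88*0.56 = 1554.5 MPa

1554.5 MPa


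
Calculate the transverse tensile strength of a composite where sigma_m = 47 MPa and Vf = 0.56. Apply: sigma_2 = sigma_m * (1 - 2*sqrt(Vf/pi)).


factor = 1 - 2*sqrt(0.56/pi) = 0.1556
sigma_2 = 47 * 0.1556 = 7.31 MPa

7.31 MPa


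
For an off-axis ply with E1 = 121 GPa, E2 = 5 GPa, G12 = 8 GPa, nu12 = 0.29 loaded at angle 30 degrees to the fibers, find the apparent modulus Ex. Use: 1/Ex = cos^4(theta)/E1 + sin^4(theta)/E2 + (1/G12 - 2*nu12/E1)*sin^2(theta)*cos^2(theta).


cos^4(30) = 0.5625, sin^4(30) = 0.0625, sin^2(30)*cos^2(30) = 0.1875
1/G12 - 2*nu12/E1 = 1/8 - 2*0.29/121 = 0.120207 GPa^-1
1/Ex = 0.5625/121 + 0.0625/5 + 0.120207*0.1875 = 0.0396875 GPa^-1
Ex = 25.2 GPa

25.2 GPa


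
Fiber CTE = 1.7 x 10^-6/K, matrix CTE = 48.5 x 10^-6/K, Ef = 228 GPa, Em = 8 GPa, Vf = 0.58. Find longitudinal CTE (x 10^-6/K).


E1 = Ef*Vf + Em*(1-Vf) = 135.6
alpha_1 = (alpha_f*Ef*Vf + alpha_m*Em*(1-Vf))/E1 = 2.86 x 10^-6/K

2.86 x 10^-6/K


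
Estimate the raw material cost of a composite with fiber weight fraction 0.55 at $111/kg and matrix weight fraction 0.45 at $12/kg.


Cost = cost_f*Wf + cost_m*Wm = 111*0.55 + 12*0.45 = $66.45/kg

$66.45/kg


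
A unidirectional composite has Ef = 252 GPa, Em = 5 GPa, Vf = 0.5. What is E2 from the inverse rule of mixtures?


1/E2 = Vf/Ef + (1-Vf)/Em = 0.5/252 + 0.5/5
E2 = 9.81 GPa

9.81 GPa


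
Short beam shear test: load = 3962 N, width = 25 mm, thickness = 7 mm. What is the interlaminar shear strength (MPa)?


ILSS = 3F/(4bh) = 3*3962/(4*25*7) = 16.98 MPa

16.98 MPa


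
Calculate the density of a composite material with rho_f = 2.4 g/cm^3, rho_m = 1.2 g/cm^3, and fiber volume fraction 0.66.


rho_c = rho_f*Vf + rho_m*(1-Vf) = 2.4*0.66 + 1.2*0.34 = 1.992 g/cm^3

1.992 g/cm^3


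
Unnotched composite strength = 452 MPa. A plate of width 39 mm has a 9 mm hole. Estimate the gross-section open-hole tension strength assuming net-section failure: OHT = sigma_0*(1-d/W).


OHT = sigma_0*(1-d/W) = 452*(1-9/39) = 347.7 MPa

347.7 MPa


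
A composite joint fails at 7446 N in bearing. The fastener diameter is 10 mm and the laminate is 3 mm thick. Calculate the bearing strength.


sigma_br = F/(d*h) = 7446/(10*3) = 248.2 MPa

248.2 MPa


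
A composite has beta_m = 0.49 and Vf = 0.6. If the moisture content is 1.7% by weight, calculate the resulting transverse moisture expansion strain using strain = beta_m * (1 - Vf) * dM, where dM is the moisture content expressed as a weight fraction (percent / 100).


dM = 1.7/100 = 0.017
strain = beta_m * (1-Vf) * dM = 0.49 * 0.4 * 0.017 = 0.003332

0.003332


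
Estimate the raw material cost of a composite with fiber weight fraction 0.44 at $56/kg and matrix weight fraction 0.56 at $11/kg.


Cost = cost_f*Wf + cost_m*Wm = 56*0.44 + 11*0.56 = $30.8/kg

$30.8/kg


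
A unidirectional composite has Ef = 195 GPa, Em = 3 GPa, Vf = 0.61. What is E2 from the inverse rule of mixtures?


1/E2 = Vf/Ef + (1-Vf)/Em = 0.61/195 + 0.39/3
E2 = 7.51 GPa

7.51 GPa


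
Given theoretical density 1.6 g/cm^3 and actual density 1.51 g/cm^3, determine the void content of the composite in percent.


Void% = (rho_theo - rho_actual)/rho_theo * 100 = (1.6 - 1.51)/1.6 * 100 = 5.63%

5.63%


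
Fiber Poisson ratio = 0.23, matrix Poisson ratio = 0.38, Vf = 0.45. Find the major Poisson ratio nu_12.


nu_12 = nu_f*Vf + nu_m*(1-Vf) = 0.23*0.45 + 0.38*0.55 = 0.3125

0.3125


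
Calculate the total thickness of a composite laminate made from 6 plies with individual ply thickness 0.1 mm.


h = n * t_ply = 6 * 0.1 = 0.6 mm

0.6 mm


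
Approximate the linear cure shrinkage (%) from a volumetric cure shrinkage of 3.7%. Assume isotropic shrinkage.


Linear shrinkage ≈ vol_shrink/3 = 3.7/3 = 1.233%

1.233%


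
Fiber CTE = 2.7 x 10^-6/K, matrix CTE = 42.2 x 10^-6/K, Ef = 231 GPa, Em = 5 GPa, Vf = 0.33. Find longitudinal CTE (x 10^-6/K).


E1 = Ef*Vf + Em*(1-Vf) = 79.58
alpha_1 = (alpha_f*Ef*Vf + alpha_m*Em*(1-Vf))/E1 = 4.36 x 10^-6/K

4.36 x 10^-6/K


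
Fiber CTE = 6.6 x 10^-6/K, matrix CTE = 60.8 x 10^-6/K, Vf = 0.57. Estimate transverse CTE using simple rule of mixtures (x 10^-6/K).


alpha_2 = alpha_f*Vf + alpha_m*(1-Vf) = 6.6*0.57 + 60.8*0.43 = 29.9 x 10^-6/K

29.9 x 10^-6/K


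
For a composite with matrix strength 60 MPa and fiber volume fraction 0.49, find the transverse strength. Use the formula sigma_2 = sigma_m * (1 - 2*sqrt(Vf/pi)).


factor = 1 - 2*sqrt(0.49/pi) = 0.2101
sigma_2 = 60 * 0.2101 = 12.61 MPa

12.61 MPa


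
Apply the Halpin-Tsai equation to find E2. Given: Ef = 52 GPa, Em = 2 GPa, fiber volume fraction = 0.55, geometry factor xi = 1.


eta = (Ef/Em - 1)/(Ef/Em + xi) = (26.0 - 1)/(26.0 + 1) = 0.9259
E2 = Em*(1+xi*eta*Vf)/(1-eta*Vf) = 6.15 GPa

6.15 GPa


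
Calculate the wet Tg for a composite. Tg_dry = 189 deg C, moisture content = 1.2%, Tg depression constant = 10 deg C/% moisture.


Tg_wet = Tg_dry - k*moisture = 189 - 10*1.2 = 177.0 deg C

177.0 deg C


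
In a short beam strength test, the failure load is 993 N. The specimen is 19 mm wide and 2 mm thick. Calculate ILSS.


ILSS = 3F/(4bh) = 3*993/(4*19*2) = 19.6 MPa

19.6 MPa


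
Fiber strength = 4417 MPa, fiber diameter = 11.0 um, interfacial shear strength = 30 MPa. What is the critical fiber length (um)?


Lc = sigma_f * d / (2 * tau_i) = 4417 * 11.0 / (2 * 30) = 809.8 um

809.8 um


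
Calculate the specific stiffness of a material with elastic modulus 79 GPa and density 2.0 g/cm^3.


Specific stiffness = E/rho = 79/2.0 = 39.5 GPa/(g/cm^3)

39.5 GPa/(g/cm^3)


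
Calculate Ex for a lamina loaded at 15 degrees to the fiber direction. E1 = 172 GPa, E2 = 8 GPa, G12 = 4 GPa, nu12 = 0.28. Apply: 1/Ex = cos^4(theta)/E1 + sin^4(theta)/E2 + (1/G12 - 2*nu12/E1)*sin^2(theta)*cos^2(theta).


cos^4(15) = 0.870513, sin^4(15) = 0.004487, sin^2(15)*cos^2(15) = 0.0625
1/G12 - 2*nu12/E1 = 1/4 - 2*0.28/172 = 0.246744 GPa^-1
1/Ex = 0.870513/172 + 0.004487/8 + 0.246744*0.0625 = 0.0210435 GPa^-1
Ex = 47.52 GPa

47.52 GPa


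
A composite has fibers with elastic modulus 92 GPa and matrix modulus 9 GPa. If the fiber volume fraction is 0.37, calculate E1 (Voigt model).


E1 = Ef*Vf + Em*(1-Vf) = 92*0.37 + 9*0.63 = 39.71 GPa

39.71 GPa


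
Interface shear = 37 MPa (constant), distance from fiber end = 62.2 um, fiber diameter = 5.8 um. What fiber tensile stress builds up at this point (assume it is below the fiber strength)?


Force balance: sigma_f * (pi*d^2/4) = tau * (pi*d) * x  ->  sigma_f = 4 * tau * x / d
sigma_f = 4 * 37 * 62.2 / 5.8 = 1587.2 MPa

1587.2 MPa


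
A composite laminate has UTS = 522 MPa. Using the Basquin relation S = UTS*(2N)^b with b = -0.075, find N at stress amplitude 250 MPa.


N = 0.5 * (S/UTS)^(1/b) = 0.5 * (250/522)^(1/-0.075) = 9163.1176 cycles

9163.1176 cycles


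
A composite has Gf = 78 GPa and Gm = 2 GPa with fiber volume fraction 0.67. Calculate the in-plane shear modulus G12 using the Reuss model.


1/G12 = Vf/Gf + (1-Vf)/Gm = 0.67/78 + 0.33/2
G12 = 5.76 GPa

5.76 GPa


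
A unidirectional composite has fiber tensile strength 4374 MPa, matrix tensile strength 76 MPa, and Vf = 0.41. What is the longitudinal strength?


sigma_1 = sigma_f*Vf + sigma_m*(1-Vf) = 4374*0.41 + 76*0.59 = 1838.2 MPa

1838.2 MPa


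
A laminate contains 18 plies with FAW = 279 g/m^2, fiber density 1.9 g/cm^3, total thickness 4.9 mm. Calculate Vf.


Vf = n * FAW / (rho_f * h * 1000) = 18 * 279 / (1.9 * 4.9 * 1000) = 0.5394

0.5394


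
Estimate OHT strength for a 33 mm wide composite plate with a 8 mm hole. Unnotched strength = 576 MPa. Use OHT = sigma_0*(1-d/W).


OHT = sigma_0*(1-d/W) = 576*(1-8/33) = 436.4 MPa

436.4 MPa


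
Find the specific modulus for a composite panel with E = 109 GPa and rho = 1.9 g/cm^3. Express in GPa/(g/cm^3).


Specific stiffness = E/rho = 109/1.9 = 57.4 GPa/(g/cm^3)

57.4 GPa/(g/cm^3)


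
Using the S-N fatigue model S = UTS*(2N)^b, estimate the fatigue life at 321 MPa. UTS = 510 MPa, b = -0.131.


N = 0.5 * (S/UTS)^(1/b) = 0.5 * (321/510)^(1/-0.131) = 17.1324 cycles

17.1324 cycles


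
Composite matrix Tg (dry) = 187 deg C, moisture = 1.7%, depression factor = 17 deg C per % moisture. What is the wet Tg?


Tg_wet = Tg_dry - k*moisture = 187 - 17*1.7 = 158.1 deg C

158.1 deg C


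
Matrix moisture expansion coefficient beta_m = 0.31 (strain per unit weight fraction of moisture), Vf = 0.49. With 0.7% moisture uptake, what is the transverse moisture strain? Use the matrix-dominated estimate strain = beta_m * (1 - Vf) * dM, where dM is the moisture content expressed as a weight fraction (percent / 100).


dM = 0.7/100 = 0.007
strain = beta_m * (1-Vf) * dM = 0.31 * 0.51 * 0.007 = 0.0011067

0.0011067


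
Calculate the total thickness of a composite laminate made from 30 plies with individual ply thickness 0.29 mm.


h = n * t_ply = 30 * 0.29 = 8.7 mm

8.7 mm


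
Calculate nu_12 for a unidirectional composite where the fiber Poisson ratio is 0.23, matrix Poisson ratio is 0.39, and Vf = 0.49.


nu_12 = nu_f*Vf + nu_m*(1-Vf) = 0.23*0.49 + 0.39*0.51 = 0.3116

0.3116


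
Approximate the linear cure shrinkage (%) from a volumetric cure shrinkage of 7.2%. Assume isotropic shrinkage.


Linear shrinkage ≈ vol_shrink/3 = 7.2/3 = 2.4%

2.4%


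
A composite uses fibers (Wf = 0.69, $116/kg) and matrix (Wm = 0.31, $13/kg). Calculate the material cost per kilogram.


Cost = cost_f*Wf + cost_m*Wm = 116*0.69 + 13*0.31 = $84.07/kg

$84.07/kg


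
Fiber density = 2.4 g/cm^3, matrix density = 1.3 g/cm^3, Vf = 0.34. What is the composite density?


rho_c = rho_f*Vf + rho_m*(1-Vf) = 2.4*0.34 + 1.3*0.66 = 1.674 g/cm^3

1.674 g/cm^3


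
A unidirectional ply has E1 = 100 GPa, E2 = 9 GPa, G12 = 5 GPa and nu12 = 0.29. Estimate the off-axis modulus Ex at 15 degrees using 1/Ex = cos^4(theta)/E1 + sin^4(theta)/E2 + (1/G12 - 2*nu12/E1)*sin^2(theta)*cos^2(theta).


cos^4(15) = 0.870513, sin^4(15) = 0.004487, sin^2(15)*cos^2(15) = 0.0625
1/G12 - 2*nu12/E1 = 1/5 - 2*0.29/100 = 0.1942 GPa^-1
1/Ex = 0.870513/100 + 0.004487/9 + 0.1942*0.0625 = 0.0213412 GPa^-1
Ex = 46.86 GPa

46.86 GPa


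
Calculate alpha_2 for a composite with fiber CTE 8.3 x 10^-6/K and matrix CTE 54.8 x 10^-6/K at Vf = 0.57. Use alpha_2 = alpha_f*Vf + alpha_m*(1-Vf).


alpha_2 = alpha_f*Vf + alpha_m*(1-Vf) = 8.3*0.57 + 54.8*0.43 = 28.3 x 10^-6/K

28.3 x 10^-6/K


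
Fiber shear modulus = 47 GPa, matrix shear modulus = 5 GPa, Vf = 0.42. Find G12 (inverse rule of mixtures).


1/G12 = Vf/Gf + (1-Vf)/Gm = 0.42/47 + 0.58/5
G12 = 8.0 GPa

8.0 GPa


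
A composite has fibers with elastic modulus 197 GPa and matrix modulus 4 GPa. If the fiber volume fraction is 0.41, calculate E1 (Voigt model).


E1 = Ef*Vf + Em*(1-Vf) = 197*0.41 + 4*0.59 = 83.13 GPa

83.13 GPa


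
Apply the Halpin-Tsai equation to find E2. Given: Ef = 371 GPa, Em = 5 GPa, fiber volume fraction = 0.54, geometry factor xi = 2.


eta = (Ef/Em - 1)/(Ef/Em + xi) = (74.2 - 1)/(74.2 + 2) = 0.9606
E2 = Em*(1+xi*eta*Vf)/(1-eta*Vf) = 21.17 GPa

21.17 GPa


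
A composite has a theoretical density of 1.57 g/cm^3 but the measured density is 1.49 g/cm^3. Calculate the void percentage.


Void% = (rho_theo - rho_actual)/rho_theo * 100 = (1.57 - 1.49)/1.57 * 100 = 5.1%

5.1%
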